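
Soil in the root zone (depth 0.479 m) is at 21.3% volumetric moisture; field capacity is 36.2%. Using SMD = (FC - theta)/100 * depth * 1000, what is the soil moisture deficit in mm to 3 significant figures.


SMD = (36.2 - 21.3)/100 * 0.479 * 1000 = 71.4 mm
Therefore the soil moisture deficit = 71.4 mm.


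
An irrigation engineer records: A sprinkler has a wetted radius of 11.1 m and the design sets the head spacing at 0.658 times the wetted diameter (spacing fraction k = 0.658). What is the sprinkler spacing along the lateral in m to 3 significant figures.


Approach: apply the sprinkler spacing rule (spacing as a fraction of wetted diameter), S = k*(2*R).
S = 0.658 * (2 * 11.1) = 14.6 m
Therefore the sprinkler spacing along the lateral = 14.6 m.


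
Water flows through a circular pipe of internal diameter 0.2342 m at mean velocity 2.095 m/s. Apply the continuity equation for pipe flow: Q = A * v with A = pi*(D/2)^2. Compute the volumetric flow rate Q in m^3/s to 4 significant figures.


A = pi*(0.2342/2)^2 = 0.0430788 m^2
Q = 0.0430788 * 2.095 = 0.09025 m^3/s
Therefore the volumetric flow rate Q = 0.09025 m^3/s.


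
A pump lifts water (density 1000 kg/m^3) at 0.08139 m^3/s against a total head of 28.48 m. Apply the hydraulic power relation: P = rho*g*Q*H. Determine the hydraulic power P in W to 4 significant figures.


P = 1000 * 9.81 * 0.08139 * 28.48 = 22740 W
Therefore the hydraulic power P = 22740 W.


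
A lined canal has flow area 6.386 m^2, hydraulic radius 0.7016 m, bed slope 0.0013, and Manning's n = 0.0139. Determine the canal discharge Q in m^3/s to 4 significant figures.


Approach: apply Manning's equation, Q = (1/n)*A*R^(2/3)*S^(1/2).
Q = (1/0.0139) * 6.386 * 0.7016^(2/3) * 0.0013^(1/2) = 13.08 m^3/s
Therefore the canal discharge Q = 13.08 m^3/s.


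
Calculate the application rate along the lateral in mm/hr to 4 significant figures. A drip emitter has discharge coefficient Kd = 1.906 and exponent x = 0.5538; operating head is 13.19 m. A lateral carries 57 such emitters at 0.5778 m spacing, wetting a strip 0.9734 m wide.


Approach: apply the emitter equation with a lateral mass balance, q = Kd*h^x; Q = n*q; rate = Q/(n*spacing*width).
Step 1 — single emitter flow (q = Kd*h^x):
  q = 1.906 * 13.19^0.5538 = 7.95270 L/hr
Step 2 — total lateral flow: Q = 57 * 7.95270 = 453.304 L/hr
Step 3 — wetted area: A = 57 * 0.5778 * 0.9734 = 32.0585 m^2
Step 4 — application rate: Q/A = 453.304/32.0585 = 14.14 mm/hr
Therefore the application rate along the lateral = 14.14 mm/hr.


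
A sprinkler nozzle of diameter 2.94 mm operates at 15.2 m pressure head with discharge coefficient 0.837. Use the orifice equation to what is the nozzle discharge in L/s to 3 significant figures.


Approach: apply the orifice equation, Q = Cd*A*sqrt(2*g*h), A = pi*(d/2)^2.
A = pi*(2.94e-3/2)^2 = 6.7887e-06 m^2
Q = 0.837 * 6.7887e-06 * sqrt(2*9.81*15.2) * 1000 = 0.0981 L/s
Therefore the nozzle discharge = 0.0981 L/s.


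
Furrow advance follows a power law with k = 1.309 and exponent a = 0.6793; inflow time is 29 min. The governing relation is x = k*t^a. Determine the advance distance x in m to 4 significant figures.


x = 1.309 * 29^0.6793 = 12.89 m
Therefore the advance distance x = 12.89 m.


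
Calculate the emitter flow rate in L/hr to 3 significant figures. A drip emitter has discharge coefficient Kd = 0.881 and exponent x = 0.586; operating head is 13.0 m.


Approach: apply the emitter characteristic equation, q = Kd * h^x.
q = 0.881 * 13.0^0.586 = 3.96 L/hr
Therefore the emitter flow rate = 3.96 L/hr.


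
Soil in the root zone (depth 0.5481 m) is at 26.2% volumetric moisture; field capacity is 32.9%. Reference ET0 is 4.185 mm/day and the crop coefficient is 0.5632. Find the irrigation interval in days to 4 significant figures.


Approach: apply soil-water budget scheduling, SMD = (FC-theta)/100*depth*1000; ETc = ET0*Kc; interval = SMD/ETc.
Step 1 — soil moisture deficit:
  SMD = (32.9 - 26.2)/100 * 0.5481 * 1000 = 36.7227 mm
Step 2 — daily crop ET (ETc = ET0*Kc):
  ETc = 4.185 * 0.5632 = 2.35699 mm/day
Step 3 — irrigation interval (SMD/ETc):
  interval = 36.7227 / 2.35699 = 15.58 days
Therefore the irrigation interval = 15.58 days.


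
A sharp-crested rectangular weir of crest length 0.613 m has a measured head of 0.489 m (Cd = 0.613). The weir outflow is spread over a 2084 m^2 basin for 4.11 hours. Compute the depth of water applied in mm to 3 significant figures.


Approach: apply the rectangular weir equation with a volume-to-depth conversion, Q = (2/3)*Cd*L*sqrt(2g)*H^1.5; d = Q*t/A * 1000.
Step 1 — weir discharge:
  Q = (2/3)*0.613*0.613*sqrt(2*9.81)*0.489^1.5 = 0.37944 m^3/s
Step 2 — volume: V = 0.37944 * 4.11*3600 = 5614.2 m^3
Step 3 — depth: d = V/A * 1000 = 5614.2/2084 * 1000 = 2690 mm
Therefore the depth of water applied = 2690 mm.


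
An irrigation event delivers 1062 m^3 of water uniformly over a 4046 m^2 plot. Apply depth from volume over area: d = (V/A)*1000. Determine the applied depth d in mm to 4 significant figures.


d = (1062 / 4046) * 1000 = 262.5 mm
Therefore the applied depth d = 262.5 mm.


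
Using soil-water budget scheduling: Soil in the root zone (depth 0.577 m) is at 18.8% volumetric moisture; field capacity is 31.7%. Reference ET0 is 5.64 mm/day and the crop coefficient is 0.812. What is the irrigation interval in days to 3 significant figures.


Approach: apply soil-water budget scheduling, SMD = (FC-theta)/100*depth*1000; ETc = ET0*Kc; interval = SMD/ETc.
Step 1 — soil moisture deficit:
  SMD = (31.7 - 18.8)/100 * 0.577 * 1000 = 74.433 mm
Step 2 — daily crop ET (ETc = ET0*Kc):
  ETc = 5.64 * 0.812 = 4.5797 mm/day
Step 3 — irrigation interval (SMD/ETc):
  interval = 74.433 / 4.5797 = 16.3 days
Therefore the irrigation interval = 16.3 days.


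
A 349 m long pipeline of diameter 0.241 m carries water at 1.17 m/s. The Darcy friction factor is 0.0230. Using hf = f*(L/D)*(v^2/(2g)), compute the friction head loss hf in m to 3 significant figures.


hf = 0.0230 * (349/0.241) * (1.17^2 / (2*9.81))
hf = 2.32 m
Therefore the friction head loss hf = 2.32 m.


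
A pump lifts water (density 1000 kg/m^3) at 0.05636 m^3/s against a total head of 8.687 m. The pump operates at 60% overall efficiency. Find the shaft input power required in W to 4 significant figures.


Approach: apply hydraulic power then efficiency conversion, P = rho*g*Q*H; P_in = P/eta.
Step 1 — hydraulic power (P = rho*g*Q*H):
  P = 1000 * 9.81 * 0.05636 * 8.687 = 4802.97 W
Step 2 — input power: P_in = P/eta = 4802.97 / 0.6 = 8005 W
Therefore the shaft input power required = 8005 W.


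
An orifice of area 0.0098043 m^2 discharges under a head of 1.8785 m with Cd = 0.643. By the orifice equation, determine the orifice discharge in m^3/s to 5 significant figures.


Approach: apply the orifice equation, Q = Cd*A*sqrt(2*g*h).
Q = 0.643 * 0.0098043 * sqrt(2*9.81*1.8785) = 0.038272 m^3/s
Therefore the orifice discharge = 0.038272 m^3/s.


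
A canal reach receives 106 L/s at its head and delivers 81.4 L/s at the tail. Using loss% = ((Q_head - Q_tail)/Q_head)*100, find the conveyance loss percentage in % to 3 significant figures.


loss = ((106 - 81.4)/106)*100 = 23.2 %
Therefore the conveyance loss percentage = 23.2 %.


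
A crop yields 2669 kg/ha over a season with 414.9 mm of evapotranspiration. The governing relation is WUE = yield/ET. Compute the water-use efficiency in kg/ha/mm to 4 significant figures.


WUE = 2669 / 414.9 = 6.433 kg/ha/mm
Therefore the water-use efficiency = 6.433 kg/ha/mm.


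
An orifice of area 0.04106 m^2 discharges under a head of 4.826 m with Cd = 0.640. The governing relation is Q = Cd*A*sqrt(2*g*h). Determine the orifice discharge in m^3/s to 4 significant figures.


Q = 0.640 * 0.04106 * sqrt(2*9.81*4.826) = 0.2557 m^3/s
Therefore the orifice discharge = 0.2557 m^3/s.


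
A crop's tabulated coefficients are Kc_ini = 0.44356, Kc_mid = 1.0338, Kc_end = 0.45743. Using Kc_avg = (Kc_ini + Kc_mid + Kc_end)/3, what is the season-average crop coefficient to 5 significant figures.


Kc_avg = (0.44356 + 1.0338 + 0.45743)/3 = 0.64493
Therefore the season-average crop coefficient = 0.64493.


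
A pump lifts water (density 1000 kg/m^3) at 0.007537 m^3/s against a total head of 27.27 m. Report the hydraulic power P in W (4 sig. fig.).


Approach: apply the hydraulic power relation, P = rho*g*Q*H.
P = 1000 * 9.81 * 0.007537 * 27.27 = 2016 W
Therefore the hydraulic power P = 2016 W.


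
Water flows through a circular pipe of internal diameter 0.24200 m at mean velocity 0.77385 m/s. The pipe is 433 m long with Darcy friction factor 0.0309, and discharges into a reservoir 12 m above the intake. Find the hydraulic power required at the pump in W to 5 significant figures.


Approach: apply continuity + Darcy-Weisbach + hydraulic power, Q = A*v; hf = f*(L/D)*(v^2/(2g)); H = static + hf; P = rho*g*Q*H.
Step 1 — flow rate (continuity, Q = A*v):
  A = pi*(0.24200/2)^2 = 0.04599606 m^2
  Q = 0.04599606 * 0.77385 = 0.03559405 m^3/s
Step 2 — friction head loss (Darcy-Weisbach):
  hf = 0.0309 * (433/0.24200) * (0.77385^2 / (2*9.81))
  hf = 1.687507 m
Step 3 — total head: H = 12 + 1.687507 = 13.68751 m
Step 4 — hydraulic power (P = rho*g*Q*H):
  P = 1000 * 9.81 * 0.03559405 * 13.68751 = 4779.4 W
Therefore the hydraulic power required at the pump = 4779.4 W.


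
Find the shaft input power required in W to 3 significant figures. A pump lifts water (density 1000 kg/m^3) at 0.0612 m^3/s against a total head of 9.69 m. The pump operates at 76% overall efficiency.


Approach: apply hydraulic power then efficiency conversion, P = rho*g*Q*H; P_in = P/eta.
Step 1 — hydraulic power (P = rho*g*Q*H):
  P = 1000 * 9.81 * 0.0612 * 9.69 = 5817.6 W
Step 2 — input power: P_in = P/eta = 5817.6 / 0.76 = 7650 W
Therefore the shaft input power required = 7650 W.


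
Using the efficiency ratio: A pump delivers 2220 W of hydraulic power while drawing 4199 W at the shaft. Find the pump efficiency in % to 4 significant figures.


Approach: apply the efficiency ratio, eta = (P_out/P_in)*100.
eta = (2220 / 4199) * 100 = 52.87 %
Therefore the pump efficiency = 52.87 %.


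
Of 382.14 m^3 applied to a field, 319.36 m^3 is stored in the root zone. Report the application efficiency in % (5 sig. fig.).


Approach: apply the application efficiency ratio, Ea = (stored/applied)*100.
Ea = (319.36/382.14)*100 = 83.571 %
Therefore the application efficiency = 83.571 %.


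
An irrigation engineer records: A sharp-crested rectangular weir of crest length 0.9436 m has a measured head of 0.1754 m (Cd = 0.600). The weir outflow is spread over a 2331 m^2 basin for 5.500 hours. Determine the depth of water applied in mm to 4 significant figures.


Approach: apply the rectangular weir equation with a volume-to-depth conversion, Q = (2/3)*Cd*L*sqrt(2g)*H^1.5; d = Q*t/A * 1000.
Step 1 — weir discharge:
  Q = (2/3)*0.600*0.9436*sqrt(2*9.81)*0.1754^1.5 = 0.122812 m^3/s
Step 2 — volume: V = 0.122812 * 5.500*3600 = 2431.68 m^3
Step 3 — depth: d = V/A * 1000 = 2431.68/2331 * 1000 = 1043 mm
Therefore the depth of water applied = 1043 mm.


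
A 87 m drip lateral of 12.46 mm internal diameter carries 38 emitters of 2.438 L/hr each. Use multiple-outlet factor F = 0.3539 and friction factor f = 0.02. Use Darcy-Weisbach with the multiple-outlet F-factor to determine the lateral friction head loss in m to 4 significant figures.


Approach: apply Darcy-Weisbach with the multiple-outlet F-factor, Q = n*q/(3600*1000) m^3/s; v = Q/A; hf = F*f*(L/D)*(v^2/(2g)).
Q = 38*2.438/(3600*1000) = 2.57344e-05 m^3/s
A = pi*(12.46e-3/2)^2 = 1.21934e-04 m^2, so v = Q/A = 0.211052 m/s
hf = 0.3539*0.02*(87/0.01246)*(0.211052^2/(2*9.81)) = 0.1122 m
Therefore the lateral friction head loss = 0.1122 m.


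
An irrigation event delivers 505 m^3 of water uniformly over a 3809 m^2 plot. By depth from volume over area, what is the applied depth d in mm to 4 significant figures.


Approach: apply depth from volume over area, d = (V/A)*1000.
d = (505 / 3809) * 1000 = 132.6 mm
Therefore the applied depth d = 132.6 mm.


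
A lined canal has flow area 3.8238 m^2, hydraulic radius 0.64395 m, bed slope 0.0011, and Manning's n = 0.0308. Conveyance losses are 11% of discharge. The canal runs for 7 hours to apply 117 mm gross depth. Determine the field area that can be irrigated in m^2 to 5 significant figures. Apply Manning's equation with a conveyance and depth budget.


Approach: apply Manning's equation with a conveyance and depth budget, Q = (1/n)*A*R^(2/3)*S^(1/2); Q_field = Q*(1-loss); Area = Q_field*t/(d/1000).
Step 1 — canal discharge (Manning's equation):
  Q = (1/0.0308) * 3.8238 * 0.64395^(2/3) * 0.0011^(1/2) = 3.070499 m^3/s
Step 2 — delivered flow: Q_field = 3.070499*(1 - 11/100) = 2.732744 m^3/s
Step 3 — volume delivered: V = 2.732744 * 7*3600 = 68865.14 m^3
Step 4 — area served: A = V / (depth/1000) = 68865.14 / 0.117 = 588590 m^2
Therefore the field area that can be irrigated = 588590 m^2.


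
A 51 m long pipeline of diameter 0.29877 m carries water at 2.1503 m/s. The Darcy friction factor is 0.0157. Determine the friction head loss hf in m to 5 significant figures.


Approach: apply the Darcy-Weisbach equation, hf = f*(L/D)*(v^2/(2g)).
hf = 0.0157 * (51/0.29877) * (2.1503^2 / (2*9.81))
hf = 0.63159 m
Therefore the friction head loss hf = 0.63159 m.


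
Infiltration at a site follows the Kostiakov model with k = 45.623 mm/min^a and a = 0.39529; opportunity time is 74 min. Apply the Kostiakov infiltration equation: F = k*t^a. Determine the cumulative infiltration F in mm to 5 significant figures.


F = 45.623 * 74^0.39529 = 250.08 mm
Therefore the cumulative infiltration F = 250.08 mm.


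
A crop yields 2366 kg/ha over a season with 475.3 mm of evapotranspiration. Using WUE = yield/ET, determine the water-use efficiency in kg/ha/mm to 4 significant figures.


WUE = 2366 / 475.3 = 4.978 kg/ha/mm
Therefore the water-use efficiency = 4.978 kg/ha/mm.


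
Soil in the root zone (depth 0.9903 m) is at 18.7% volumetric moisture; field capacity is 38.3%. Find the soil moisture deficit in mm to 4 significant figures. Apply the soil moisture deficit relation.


Approach: apply the soil moisture deficit relation, SMD = (FC - theta)/100 * depth * 1000.
SMD = (38.3 - 18.7)/100 * 0.9903 * 1000 = 194.1 mm
Therefore the soil moisture deficit = 194.1 mm.


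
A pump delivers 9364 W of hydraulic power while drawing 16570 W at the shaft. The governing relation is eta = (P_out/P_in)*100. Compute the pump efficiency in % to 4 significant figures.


eta = (9364 / 16570) * 100 = 56.51 %
Therefore the pump efficiency = 56.51 %.


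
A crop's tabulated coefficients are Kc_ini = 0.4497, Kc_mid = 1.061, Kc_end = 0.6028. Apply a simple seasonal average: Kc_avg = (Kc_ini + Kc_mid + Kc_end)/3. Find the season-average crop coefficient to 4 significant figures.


Kc_avg = (0.4497 + 1.061 + 0.6028)/3 = 0.7045
Therefore the season-average crop coefficient = 0.7045.


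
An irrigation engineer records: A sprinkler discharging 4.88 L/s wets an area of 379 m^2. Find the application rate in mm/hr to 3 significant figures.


Approach: apply the application rate relation, rate = (Q/A)*3600.
rate = (4.88 / 379) * 3600 = 46.4 mm/hr
Therefore the application rate = 46.4 mm/hr.


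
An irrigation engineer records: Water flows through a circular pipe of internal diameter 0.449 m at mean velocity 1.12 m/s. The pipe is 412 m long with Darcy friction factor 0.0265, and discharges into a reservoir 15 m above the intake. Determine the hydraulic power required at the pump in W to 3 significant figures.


Approach: apply continuity + Darcy-Weisbach + hydraulic power, Q = A*v; hf = f*(L/D)*(v^2/(2g)); H = static + hf; P = rho*g*Q*H.
Step 1 — flow rate (continuity, Q = A*v):
  A = pi*(0.449/2)^2 = 0.15834 m^2
  Q = 0.15834 * 1.12 = 0.17734 m^3/s
Step 2 — friction head loss (Darcy-Weisbach):
  hf = 0.0265 * (412/0.449) * (1.12^2 / (2*9.81))
  hf = 1.5547 m
Step 3 — total head: H = 15 + 1.5547 = 16.555 m
Step 4 — hydraulic power (P = rho*g*Q*H):
  P = 1000 * 9.81 * 0.17734 * 16.555 = 28800 W
Therefore the hydraulic power required at the pump = 28800 W.


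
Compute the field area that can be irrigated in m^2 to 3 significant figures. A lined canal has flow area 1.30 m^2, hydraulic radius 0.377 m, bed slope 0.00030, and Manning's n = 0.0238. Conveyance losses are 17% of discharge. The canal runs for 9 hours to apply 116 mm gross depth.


Approach: apply Manning's equation with a conveyance and depth budget, Q = (1/n)*A*R^(2/3)*S^(1/2); Q_field = Q*(1-loss); Area = Q_field*t/(d/1000).
Step 1 — canal discharge (Manning's equation):
  Q = (1/0.0238) * 1.30 * 0.377^(2/3) * 0.00030^(1/2) = 0.49373 m^3/s
Step 2 — delivered flow: Q_field = 0.49373*(1 - 17/100) = 0.40979 m^3/s
Step 3 — volume delivered: V = 0.40979 * 9*3600 = 13277 m^3
Step 4 — area served: A = V / (depth/1000) = 13277 / 0.116 = 114000 m^2
Therefore the field area that can be irrigated = 114000 m^2.


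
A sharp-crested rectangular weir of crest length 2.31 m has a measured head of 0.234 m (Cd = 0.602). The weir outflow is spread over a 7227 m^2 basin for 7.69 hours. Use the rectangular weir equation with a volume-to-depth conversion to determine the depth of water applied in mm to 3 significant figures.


Approach: apply the rectangular weir equation with a volume-to-depth conversion, Q = (2/3)*Cd*L*sqrt(2g)*H^1.5; d = Q*t/A * 1000.
Step 1 — weir discharge:
  Q = (2/3)*0.602*2.31*sqrt(2*9.81)*0.234^1.5 = 0.46483 m^3/s
Step 2 — volume: V = 0.46483 * 7.69*3600 = 12868 m^3
Step 3 — depth: d = V/A * 1000 = 12868/7227 * 1000 = 1780 mm
Therefore the depth of water applied = 1780 mm.


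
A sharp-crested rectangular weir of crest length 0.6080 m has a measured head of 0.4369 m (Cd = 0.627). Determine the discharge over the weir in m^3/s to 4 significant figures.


Approach: apply the rectangular weir equation, Q = (2/3)*Cd*L*sqrt(2g)*H^1.5.
Q = (2/3)*0.627*0.6080*sqrt(2*9.81)*0.4369^1.5 = 0.3251 m^3/s
Therefore the discharge over the weir = 0.3251 m^3/s.


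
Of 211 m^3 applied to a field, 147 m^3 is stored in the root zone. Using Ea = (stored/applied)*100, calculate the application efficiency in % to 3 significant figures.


Ea = (147/211)*100 = 69.7 %
Therefore the application efficiency = 69.7 %.


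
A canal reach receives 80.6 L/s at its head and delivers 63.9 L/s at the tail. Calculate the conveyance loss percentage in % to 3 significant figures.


Approach: apply the conveyance loss ratio, loss% = ((Q_head - Q_tail)/Q_head)*100.
loss = ((80.6 - 63.9)/80.6)*100 = 20.7 %
Therefore the conveyance loss percentage = 20.7 %.


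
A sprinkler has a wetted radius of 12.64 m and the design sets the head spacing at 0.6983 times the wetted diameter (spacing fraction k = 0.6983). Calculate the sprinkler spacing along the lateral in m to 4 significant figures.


Approach: apply the sprinkler spacing rule (spacing as a fraction of wetted diameter), S = k*(2*R).
S = 0.6983 * (2 * 12.64) = 17.65 m
Therefore the sprinkler spacing along the lateral = 17.65 m.


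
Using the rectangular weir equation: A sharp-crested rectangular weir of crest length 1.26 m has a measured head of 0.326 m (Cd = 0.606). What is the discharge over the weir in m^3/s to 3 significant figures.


Approach: apply the rectangular weir equation, Q = (2/3)*Cd*L*sqrt(2g)*H^1.5.
Q = (2/3)*0.606*1.26*sqrt(2*9.81)*0.326^1.5 = 0.420 m^3/s
Therefore the discharge over the weir = 0.420 m^3/s.


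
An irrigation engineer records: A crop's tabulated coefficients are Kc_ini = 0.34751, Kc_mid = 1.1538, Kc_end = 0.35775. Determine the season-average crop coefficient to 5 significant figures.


Approach: apply a simple seasonal average, Kc_avg = (Kc_ini + Kc_mid + Kc_end)/3.
Kc_avg = (0.34751 + 1.1538 + 0.35775)/3 = 0.61969
Therefore the season-average crop coefficient = 0.61969.


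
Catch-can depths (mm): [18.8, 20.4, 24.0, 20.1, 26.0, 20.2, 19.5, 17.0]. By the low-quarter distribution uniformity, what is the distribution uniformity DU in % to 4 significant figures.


Approach: apply the low-quarter distribution uniformity, DU = (mean of lowest quarter of readings / overall mean)*100.
sorted lowest 2 of 8: [17.0, 18.8] -> mean = 17.9000 mm
overall mean = 20.7500 mm
DU = (17.9000/20.7500)*100 = 86.27 %
Therefore the distribution uniformity DU = 86.27 %.


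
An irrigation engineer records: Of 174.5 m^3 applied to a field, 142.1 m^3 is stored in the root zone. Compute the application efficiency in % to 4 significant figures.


Approach: apply the application efficiency ratio, Ea = (stored/applied)*100.
Ea = (142.1/174.5)*100 = 81.43 %
Therefore the application efficiency = 81.43 %.


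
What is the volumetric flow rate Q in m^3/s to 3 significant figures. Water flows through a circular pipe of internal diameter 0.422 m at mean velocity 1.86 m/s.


Approach: apply the continuity equation for pipe flow, Q = A * v with A = pi*(D/2)^2.
A = pi*(0.422/2)^2 = 0.13987 m^2
Q = 0.13987 * 1.86 = 0.260 m^3/s
Therefore the volumetric flow rate Q = 0.260 m^3/s.


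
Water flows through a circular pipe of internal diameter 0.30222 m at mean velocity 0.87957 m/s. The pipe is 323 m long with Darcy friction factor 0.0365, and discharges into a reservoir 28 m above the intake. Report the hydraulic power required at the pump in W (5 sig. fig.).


Approach: apply continuity + Darcy-Weisbach + hydraulic power, Q = A*v; hf = f*(L/D)*(v^2/(2g)); H = static + hf; P = rho*g*Q*H.
Step 1 — flow rate (continuity, Q = A*v):
  A = pi*(0.30222/2)^2 = 0.07173586 m^2
  Q = 0.07173586 * 0.87957 = 0.06309671 m^3/s
Step 2 — friction head loss (Darcy-Weisbach):
  hf = 0.0365 * (323/0.30222) * (0.87957^2 / (2*9.81))
  hf = 1.538204 m
Step 3 — total head: H = 28 + 1.538204 = 29.53820 m
Step 4 — hydraulic power (P = rho*g*Q*H):
  P = 1000 * 9.81 * 0.06309671 * 29.53820 = 18284 W
Therefore the hydraulic power required at the pump = 18284 W.


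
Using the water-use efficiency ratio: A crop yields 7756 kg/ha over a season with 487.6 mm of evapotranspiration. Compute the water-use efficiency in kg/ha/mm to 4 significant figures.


Approach: apply the water-use efficiency ratio, WUE = yield/ET.
WUE = 7756 / 487.6 = 15.91 kg/ha/mm
Therefore the water-use efficiency = 15.91 kg/ha/mm.


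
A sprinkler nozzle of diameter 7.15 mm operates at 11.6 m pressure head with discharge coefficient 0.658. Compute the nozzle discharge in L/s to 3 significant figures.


Approach: apply the orifice equation, Q = Cd*A*sqrt(2*g*h), A = pi*(d/2)^2.
A = pi*(7.15e-3/2)^2 = 4.0152e-05 m^2
Q = 0.658 * 4.0152e-05 * sqrt(2*9.81*11.6) * 1000 = 0.399 L/s
Therefore the nozzle discharge = 0.399 L/s.


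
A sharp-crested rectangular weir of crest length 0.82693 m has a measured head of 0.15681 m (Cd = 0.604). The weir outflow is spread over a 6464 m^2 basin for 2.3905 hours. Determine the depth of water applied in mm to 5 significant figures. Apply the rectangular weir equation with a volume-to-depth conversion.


Approach: apply the rectangular weir equation with a volume-to-depth conversion, Q = (2/3)*Cd*L*sqrt(2g)*H^1.5; d = Q*t/A * 1000.
Step 1 — weir discharge:
  Q = (2/3)*0.604*0.82693*sqrt(2*9.81)*0.15681^1.5 = 0.09158504 m^3/s
Step 2 — volume: V = 0.09158504 * 2.3905*3600 = 788.1626 m^3
Step 3 — depth: d = V/A * 1000 = 788.1626/6464 * 1000 = 121.93 mm
Therefore the depth of water applied = 121.93 mm.


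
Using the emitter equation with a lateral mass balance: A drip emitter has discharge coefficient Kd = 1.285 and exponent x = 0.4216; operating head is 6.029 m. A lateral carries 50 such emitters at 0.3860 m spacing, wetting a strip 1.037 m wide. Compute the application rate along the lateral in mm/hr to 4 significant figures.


Approach: apply the emitter equation with a lateral mass balance, q = Kd*h^x; Q = n*q; rate = Q/(n*spacing*width).
Step 1 — single emitter flow (q = Kd*h^x):
  q = 1.285 * 6.029^0.4216 = 2.74066 L/hr
Step 2 — total lateral flow: Q = 50 * 2.74066 = 137.033 L/hr
Step 3 — wetted area: A = 50 * 0.3860 * 1.037 = 20.0141 m^2
Step 4 — application rate: Q/A = 137.033/20.0141 = 6.847 mm/hr
Therefore the application rate along the lateral = 6.847 mm/hr.


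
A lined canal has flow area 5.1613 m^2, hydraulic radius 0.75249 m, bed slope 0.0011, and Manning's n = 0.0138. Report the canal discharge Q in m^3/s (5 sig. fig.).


Approach: apply Manning's equation, Q = (1/n)*A*R^(2/3)*S^(1/2).
Q = (1/0.0138) * 5.1613 * 0.75249^(2/3) * 0.0011^(1/2) = 10.262 m^3/s
Therefore the canal discharge Q = 10.262 m^3/s.


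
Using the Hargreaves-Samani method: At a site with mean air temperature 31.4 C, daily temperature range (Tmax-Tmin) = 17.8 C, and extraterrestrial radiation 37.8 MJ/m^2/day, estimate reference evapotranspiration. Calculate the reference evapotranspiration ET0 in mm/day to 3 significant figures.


Approach: apply the Hargreaves-Samani method, ET0 = 0.0023*(Tmean+17.8)*sqrt(Tmax-Tmin)*0.408*Ra.
ET0 = 0.0023*(31.4+17.8)*sqrt(17.8)*0.408*37.8 = 7.36 mm/day
Therefore the reference evapotranspiration ET0 = 7.36 mm/day.


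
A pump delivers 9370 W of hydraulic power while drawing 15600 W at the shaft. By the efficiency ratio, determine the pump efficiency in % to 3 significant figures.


Approach: apply the efficiency ratio, eta = (P_out/P_in)*100.
eta = (9370 / 15600) * 100 = 60.1 %
Therefore the pump efficiency = 60.1 %.


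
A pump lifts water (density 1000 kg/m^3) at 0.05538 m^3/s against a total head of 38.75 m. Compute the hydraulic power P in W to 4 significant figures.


Approach: apply the hydraulic power relation, P = rho*g*Q*H.
P = 1000 * 9.81 * 0.05538 * 38.75 = 21050 W
Therefore the hydraulic power P = 21050 W.


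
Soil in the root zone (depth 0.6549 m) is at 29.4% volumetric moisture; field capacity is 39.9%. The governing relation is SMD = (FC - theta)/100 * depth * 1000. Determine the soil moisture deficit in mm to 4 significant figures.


SMD = (39.9 - 29.4)/100 * 0.6549 * 1000 = 68.76 mm
Therefore the soil moisture deficit = 68.76 mm.


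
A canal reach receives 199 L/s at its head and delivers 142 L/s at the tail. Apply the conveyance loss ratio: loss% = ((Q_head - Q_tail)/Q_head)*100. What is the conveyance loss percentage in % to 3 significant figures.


loss = ((199 - 142)/199)*100 = 28.6 %
Therefore the conveyance loss percentage = 28.6 %.


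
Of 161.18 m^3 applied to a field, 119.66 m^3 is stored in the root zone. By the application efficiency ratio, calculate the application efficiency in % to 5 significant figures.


Approach: apply the application efficiency ratio, Ea = (stored/applied)*100.
Ea = (119.66/161.18)*100 = 74.240 %
Therefore the application efficiency = 74.240 %.


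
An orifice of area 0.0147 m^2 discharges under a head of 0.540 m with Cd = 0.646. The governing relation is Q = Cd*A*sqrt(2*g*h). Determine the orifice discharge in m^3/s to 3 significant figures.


Q = 0.646 * 0.0147 * sqrt(2*9.81*0.540) = 0.0309 m^3/s
Therefore the orifice discharge = 0.0309 m^3/s.


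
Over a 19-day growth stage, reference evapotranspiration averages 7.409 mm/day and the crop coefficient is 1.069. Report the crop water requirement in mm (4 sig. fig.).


Approach: apply the crop water requirement relation, CWR = ET0 * Kc * days.
CWR = 7.409 * 1.069 * 19 = 150.5 mm
Therefore the crop water requirement = 150.5 mm.


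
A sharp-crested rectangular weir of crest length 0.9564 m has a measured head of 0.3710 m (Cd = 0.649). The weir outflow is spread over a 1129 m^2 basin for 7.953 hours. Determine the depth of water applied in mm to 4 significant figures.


Approach: apply the rectangular weir equation with a volume-to-depth conversion, Q = (2/3)*Cd*L*sqrt(2g)*H^1.5; d = Q*t/A * 1000.
Step 1 — weir discharge:
  Q = (2/3)*0.649*0.9564*sqrt(2*9.81)*0.3710^1.5 = 0.414194 m^3/s
Step 2 — volume: V = 0.414194 * 7.953*3600 = 11858.7 m^3
Step 3 — depth: d = V/A * 1000 = 11858.7/1129 * 1000 = 10500 mm
Therefore the depth of water applied = 10500 mm.


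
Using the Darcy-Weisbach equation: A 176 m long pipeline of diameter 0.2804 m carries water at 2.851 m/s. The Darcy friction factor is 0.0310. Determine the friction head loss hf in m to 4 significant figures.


Approach: apply the Darcy-Weisbach equation, hf = f*(L/D)*(v^2/(2g)).
hf = 0.0310 * (176/0.2804) * (2.851^2 / (2*9.81))
hf = 8.061 m
Therefore the friction head loss hf = 8.061 m.


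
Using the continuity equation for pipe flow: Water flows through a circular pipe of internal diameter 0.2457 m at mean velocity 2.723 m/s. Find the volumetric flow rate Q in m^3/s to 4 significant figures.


Approach: apply the continuity equation for pipe flow, Q = A * v with A = pi*(D/2)^2.
A = pi*(0.2457/2)^2 = 0.0474133 m^2
Q = 0.0474133 * 2.723 = 0.1291 m^3/s
Therefore the volumetric flow rate Q = 0.1291 m^3/s.


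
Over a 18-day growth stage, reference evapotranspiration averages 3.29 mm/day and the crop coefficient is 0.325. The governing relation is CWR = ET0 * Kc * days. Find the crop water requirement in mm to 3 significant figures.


CWR = 3.29 * 0.325 * 18 = 19.2 mm
Therefore the crop water requirement = 19.2 mm.


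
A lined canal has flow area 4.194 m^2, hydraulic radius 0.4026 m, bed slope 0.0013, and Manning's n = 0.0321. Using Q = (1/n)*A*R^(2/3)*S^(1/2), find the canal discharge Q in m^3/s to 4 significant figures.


Q = (1/0.0321) * 4.194 * 0.4026^(2/3) * 0.0013^(1/2) = 2.568 m^3/s
Therefore the canal discharge Q = 2.568 m^3/s.


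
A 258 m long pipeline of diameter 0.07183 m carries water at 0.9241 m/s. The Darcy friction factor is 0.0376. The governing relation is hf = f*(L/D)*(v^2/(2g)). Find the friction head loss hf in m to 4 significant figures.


hf = 0.0376 * (258/0.07183) * (0.9241^2 / (2*9.81))
hf = 5.878 m
Therefore the friction head loss hf = 5.878 m.


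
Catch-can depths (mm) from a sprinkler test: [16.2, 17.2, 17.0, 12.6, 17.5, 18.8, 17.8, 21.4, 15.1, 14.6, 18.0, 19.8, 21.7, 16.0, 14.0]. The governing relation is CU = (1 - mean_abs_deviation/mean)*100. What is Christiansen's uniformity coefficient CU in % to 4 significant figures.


mean = 17.1800 mm
mean |d_i - mean| = 1.96800 mm
CU = (1 - 1.96800/17.1800)*100 = 88.54 %
Therefore Christiansen's uniformity coefficient CU = 88.54 %.


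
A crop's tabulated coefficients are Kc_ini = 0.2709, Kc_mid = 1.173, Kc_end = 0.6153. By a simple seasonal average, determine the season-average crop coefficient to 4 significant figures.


Approach: apply a simple seasonal average, Kc_avg = (Kc_ini + Kc_mid + Kc_end)/3.
Kc_avg = (0.2709 + 1.173 + 0.6153)/3 = 0.6864
Therefore the season-average crop coefficient = 0.6864.


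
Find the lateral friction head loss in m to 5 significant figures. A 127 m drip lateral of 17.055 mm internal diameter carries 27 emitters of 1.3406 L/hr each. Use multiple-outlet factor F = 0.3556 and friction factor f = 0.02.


Approach: apply Darcy-Weisbach with the multiple-outlet F-factor, Q = n*q/(3600*1000) m^3/s; v = Q/A; hf = F*f*(L/D)*(v^2/(2g)).
Q = 27*1.3406/(3600*1000) = 1.005450e-05 m^3/s
A = pi*(17.055e-3/2)^2 = 2.284511e-04 m^2, so v = Q/A = 0.04401160 m/s
hf = 0.3556*0.02*(127/0.017055)*(0.04401160^2/(2*9.81)) = 0.0052285 m
Therefore the lateral friction head loss = 0.0052285 m.


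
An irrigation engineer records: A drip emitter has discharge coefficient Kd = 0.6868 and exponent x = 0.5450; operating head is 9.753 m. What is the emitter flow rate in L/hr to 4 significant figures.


Approach: apply the emitter characteristic equation, q = Kd * h^x.
q = 0.6868 * 9.753^0.5450 = 2.376 L/hr
Therefore the emitter flow rate = 2.376 L/hr.


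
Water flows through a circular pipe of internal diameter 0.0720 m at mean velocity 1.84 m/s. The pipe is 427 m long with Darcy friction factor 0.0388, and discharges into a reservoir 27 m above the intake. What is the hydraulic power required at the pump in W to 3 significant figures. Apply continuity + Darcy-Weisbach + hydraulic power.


Approach: apply continuity + Darcy-Weisbach + hydraulic power, Q = A*v; hf = f*(L/D)*(v^2/(2g)); H = static + hf; P = rho*g*Q*H.
Step 1 — flow rate (continuity, Q = A*v):
  A = pi*(0.0720/2)^2 = 0.0040715 m^2
  Q = 0.0040715 * 1.84 = 0.0074916 m^3/s
Step 2 — friction head loss (Darcy-Weisbach):
  hf = 0.0388 * (427/0.0720) * (1.84^2 / (2*9.81))
  hf = 39.707 m
Step 3 — total head: H = 27 + 39.707 = 66.707 m
Step 4 — hydraulic power (P = rho*g*Q*H):
  P = 1000 * 9.81 * 0.0074916 * 66.707 = 4900 W
Therefore the hydraulic power required at the pump = 4900 W.


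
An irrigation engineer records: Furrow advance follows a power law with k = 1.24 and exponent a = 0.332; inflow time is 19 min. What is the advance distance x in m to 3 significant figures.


Approach: apply the power-law advance function, x = k*t^a.
x = 1.24 * 19^0.332 = 3.30 m
Therefore the advance distance x = 3.30 m.


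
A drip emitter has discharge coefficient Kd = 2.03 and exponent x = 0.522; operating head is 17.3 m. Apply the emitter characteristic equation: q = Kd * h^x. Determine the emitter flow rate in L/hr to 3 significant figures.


q = 2.03 * 17.3^0.522 = 8.99 L/hr
Therefore the emitter flow rate = 8.99 L/hr.


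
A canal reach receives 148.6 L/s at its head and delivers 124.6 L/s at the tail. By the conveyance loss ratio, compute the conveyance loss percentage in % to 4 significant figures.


Approach: apply the conveyance loss ratio, loss% = ((Q_head - Q_tail)/Q_head)*100.
loss = ((148.6 - 124.6)/148.6)*100 = 16.15 %
Therefore the conveyance loss percentage = 16.15 %.


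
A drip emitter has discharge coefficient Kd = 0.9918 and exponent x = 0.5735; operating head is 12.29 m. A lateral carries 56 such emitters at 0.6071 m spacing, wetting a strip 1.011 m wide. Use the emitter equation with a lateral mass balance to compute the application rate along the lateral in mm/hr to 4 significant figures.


Approach: apply the emitter equation with a lateral mass balance, q = Kd*h^x; Q = n*q; rate = Q/(n*spacing*width).
Step 1 — single emitter flow (q = Kd*h^x):
  q = 0.9918 * 12.29^0.5735 = 4.18102 L/hr
Step 2 — total lateral flow: Q = 56 * 4.18102 = 234.137 L/hr
Step 3 — wetted area: A = 56 * 0.6071 * 1.011 = 34.3716 m^2
Step 4 — application rate: Q/A = 234.137/34.3716 = 6.812 mm/hr
Therefore the application rate along the lateral = 6.812 mm/hr.


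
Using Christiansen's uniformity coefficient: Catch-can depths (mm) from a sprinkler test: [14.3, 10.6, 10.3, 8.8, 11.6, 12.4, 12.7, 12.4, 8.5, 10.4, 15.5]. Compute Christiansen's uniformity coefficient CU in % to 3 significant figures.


Approach: apply Christiansen's uniformity coefficient, CU = (1 - mean_abs_deviation/mean)*100.
mean = 11.591 mm
mean |d_i - mean| = 1.7008 mm
CU = (1 - 1.7008/11.591)*100 = 85.3 %
Therefore Christiansen's uniformity coefficient CU = 85.3 %.


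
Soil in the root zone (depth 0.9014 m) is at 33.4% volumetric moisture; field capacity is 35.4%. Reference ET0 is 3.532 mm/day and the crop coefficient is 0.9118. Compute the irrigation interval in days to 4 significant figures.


Approach: apply soil-water budget scheduling, SMD = (FC-theta)/100*depth*1000; ETc = ET0*Kc; interval = SMD/ETc.
Step 1 — soil moisture deficit:
  SMD = (35.4 - 33.4)/100 * 0.9014 * 1000 = 18.0280 mm
Step 2 — daily crop ET (ETc = ET0*Kc):
  ETc = 3.532 * 0.9118 = 3.22048 mm/day
Step 3 — irrigation interval (SMD/ETc):
  interval = 18.0280 / 3.22048 = 5.598 days
Therefore the irrigation interval = 5.598 days.


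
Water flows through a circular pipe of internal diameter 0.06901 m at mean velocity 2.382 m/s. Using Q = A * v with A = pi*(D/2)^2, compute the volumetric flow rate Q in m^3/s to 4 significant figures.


A = pi*(0.06901/2)^2 = 0.00374036 m^2
Q = 0.00374036 * 2.382 = 0.008910 m^3/s
Therefore the volumetric flow rate Q = 0.008910 m^3/s.


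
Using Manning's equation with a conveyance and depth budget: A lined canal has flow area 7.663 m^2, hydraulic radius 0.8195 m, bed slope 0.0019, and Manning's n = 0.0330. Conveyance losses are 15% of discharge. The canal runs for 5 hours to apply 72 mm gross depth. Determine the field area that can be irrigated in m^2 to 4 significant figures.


Approach: apply Manning's equation with a conveyance and depth budget, Q = (1/n)*A*R^(2/3)*S^(1/2); Q_field = Q*(1-loss); Area = Q_field*t/(d/1000).
Step 1 — canal discharge (Manning's equation):
  Q = (1/0.0330) * 7.663 * 0.8195^(2/3) * 0.0019^(1/2) = 8.86396 m^3/s
Step 2 — delivered flow: Q_field = 8.86396*(1 - 15/100) = 7.53436 m^3/s
Step 3 — volume delivered: V = 7.53436 * 5*3600 = 135619 m^3
Step 4 — area served: A = V / (depth/1000) = 135619 / 0.072 = 1884000 m^2
Therefore the field area that can be irrigated = 1884000 m^2.


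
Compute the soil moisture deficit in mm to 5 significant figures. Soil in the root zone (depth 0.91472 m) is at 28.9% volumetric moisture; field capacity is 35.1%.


Approach: apply the soil moisture deficit relation, SMD = (FC - theta)/100 * depth * 1000.
SMD = (35.1 - 28.9)/100 * 0.91472 * 1000 = 56.713 mm
Therefore the soil moisture deficit = 56.713 mm.


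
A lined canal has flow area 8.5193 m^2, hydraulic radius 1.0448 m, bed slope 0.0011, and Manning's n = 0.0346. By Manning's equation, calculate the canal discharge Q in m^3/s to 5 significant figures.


Approach: apply Manning's equation, Q = (1/n)*A*R^(2/3)*S^(1/2).
Q = (1/0.0346) * 8.5193 * 1.0448^(2/3) * 0.0011^(1/2) = 8.4084 m^3/s
Therefore the canal discharge Q = 8.4084 m^3/s.


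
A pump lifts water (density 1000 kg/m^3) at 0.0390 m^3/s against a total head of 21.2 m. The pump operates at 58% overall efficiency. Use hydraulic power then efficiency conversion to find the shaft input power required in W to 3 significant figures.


Approach: apply hydraulic power then efficiency conversion, P = rho*g*Q*H; P_in = P/eta.
Step 1 — hydraulic power (P = rho*g*Q*H):
  P = 1000 * 9.81 * 0.0390 * 21.2 = 8110.9 W
Step 2 — input power: P_in = P/eta = 8110.9 / 0.58 = 14000 W
Therefore the shaft input power required = 14000 W.


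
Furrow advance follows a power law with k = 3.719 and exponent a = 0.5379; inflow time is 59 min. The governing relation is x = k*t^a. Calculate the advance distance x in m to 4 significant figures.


x = 3.719 * 59^0.5379 = 33.34 m
Therefore the advance distance x = 33.34 m.


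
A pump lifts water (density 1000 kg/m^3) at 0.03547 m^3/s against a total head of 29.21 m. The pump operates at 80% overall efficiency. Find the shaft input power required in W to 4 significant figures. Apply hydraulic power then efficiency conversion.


Approach: apply hydraulic power then efficiency conversion, P = rho*g*Q*H; P_in = P/eta.
Step 1 — hydraulic power (P = rho*g*Q*H):
  P = 1000 * 9.81 * 0.03547 * 29.21 = 10163.9 W
Step 2 — input power: P_in = P/eta = 10163.9 / 0.8 = 12700 W
Therefore the shaft input power required = 12700 W.


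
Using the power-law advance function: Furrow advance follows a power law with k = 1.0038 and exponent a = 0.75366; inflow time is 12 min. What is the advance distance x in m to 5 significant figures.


Approach: apply the power-law advance function, x = k*t^a.
x = 1.0038 * 12^0.75366 = 6.5310 m
Therefore the advance distance x = 6.5310 m.


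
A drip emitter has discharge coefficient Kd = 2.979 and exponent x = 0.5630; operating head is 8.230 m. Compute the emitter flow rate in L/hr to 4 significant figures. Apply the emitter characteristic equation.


Approach: apply the emitter characteristic equation, q = Kd * h^x.
q = 2.979 * 8.230^0.5630 = 9.760 L/hr
Therefore the emitter flow rate = 9.760 L/hr.


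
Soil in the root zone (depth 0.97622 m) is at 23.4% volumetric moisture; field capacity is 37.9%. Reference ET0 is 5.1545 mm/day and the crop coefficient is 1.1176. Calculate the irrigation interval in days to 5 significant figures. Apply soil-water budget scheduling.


Approach: apply soil-water budget scheduling, SMD = (FC-theta)/100*depth*1000; ETc = ET0*Kc; interval = SMD/ETc.
Step 1 — soil moisture deficit:
  SMD = (37.9 - 23.4)/100 * 0.97622 * 1000 = 141.5519 mm
Step 2 — daily crop ET (ETc = ET0*Kc):
  ETc = 5.1545 * 1.1176 = 5.760669 mm/day
Step 3 — irrigation interval (SMD/ETc):
  interval = 141.5519 / 5.760669 = 24.572 days
Therefore the irrigation interval = 24.572 days.
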